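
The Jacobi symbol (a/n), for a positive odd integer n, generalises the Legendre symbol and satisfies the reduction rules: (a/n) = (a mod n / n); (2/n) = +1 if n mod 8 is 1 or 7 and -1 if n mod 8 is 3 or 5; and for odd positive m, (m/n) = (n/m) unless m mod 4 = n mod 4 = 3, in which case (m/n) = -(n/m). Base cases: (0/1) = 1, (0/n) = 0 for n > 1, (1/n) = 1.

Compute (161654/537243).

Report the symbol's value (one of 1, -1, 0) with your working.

1

161654 = 2^1·80827; (2/537243) = -1 since 537243 mod 8 = 3, so (161654/537243) = (-1)^1·(80827/537243); sign now -1
reciprocity: (80827/537243) = -1·(537243/80827) since 80827 mod 4 = 3, 537243 mod 4 = 3; sign now +1
(537243/80827) = (52281/80827)   [reduce mod 80827]
reciprocity: (52281/80827) = +1·(80827/52281) since 52281 mod 4 = 1, 80827 mod 4 = 3; sign now +1
(80827/52281) = (28546/52281)   [reduce mod 52281]
28546 = 2^1·14273; (2/52281) = +1 since 52281 mod 8 = 1, so (28546/52281) = (+1)^1·(14273/52281); sign now +1
reciprocity: (14273/52281) = +1·(52281/14273) since 14273 mod 4 = 1, 52281 mod 4 = 1; sign now +1
(52281/14273) = (9462/14273)   [reduce mod 14273]
9462 = 2^1·4731; (2/14273) = +1 since 14273 mod 8 = 1, so (9462/14273) = (+1)^1·(4731/14273); sign now +1
reciprocity: (4731/14273) = +1·(14273/4731) since 4731 mod 4 = 3, 14273 mod 4 = 1; sign now +1
(14273/4731) = (80/4731)   [reduce mod 4731]
80 = 2^4·5; (2/4731) = -1 since 4731 mod 8 = 3, so (80/4731) = (-1)^4·(5/4731); sign now +1
reciprocity: (5/4731) = +1·(4731/5) since 5 mod 4 = 1, 4731 mod 4 = 3; sign now +1
(4731/5) = (1/5)   [reduce mod 5]
(1/5) = 1; final value = sign = +1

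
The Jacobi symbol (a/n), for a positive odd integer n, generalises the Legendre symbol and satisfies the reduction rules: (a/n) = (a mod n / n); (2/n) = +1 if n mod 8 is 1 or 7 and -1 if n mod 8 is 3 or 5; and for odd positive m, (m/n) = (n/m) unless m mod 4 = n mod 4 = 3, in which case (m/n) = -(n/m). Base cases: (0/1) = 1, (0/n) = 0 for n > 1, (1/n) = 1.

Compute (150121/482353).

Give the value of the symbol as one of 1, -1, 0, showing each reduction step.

reciprocity: (150121/482353) = +1·(482353/150121) since 150121 mod 4 = 1, 482353 mod 4 = 1; sign now +1
(482353/150121) = (31990/150121)   [reduce mod 150121]
31990 = 2^1·15995; (2/150121) = +1 since 150121 mod 8 = 1, so (31990/150121) = (+1)^1·(15995/150121); sign now +1
reciprocity: (15995/150121) = +1·(150121/15995) since 15995 mod 4 = 3, 150121 mod 4 = 1; sign now +1
(150121/15995) = (6166/15995)   [reduce mod 15995]
6166 = 2^1·3083; (2/15995) = -1 since 15995 mod 8 = 3, so (6166/15995) = (-1)^1·(3083/15995); sign now -1
reciprocity: (3083/15995) = -1·(15995/3083) since 3083 mod 4 = 3, 15995 mod 4 = 3; sign now +1
(15995/3083) = (580/3083)   [reduce mod 3083]
580 = 2^2·145; (2/3083) = -1 since 3083 mod 8 = 3, so (580/3083) = (-1)^2·(145/3083); sign now +1
reciprocity: (145/3083) = +1·(3083/145) since 145 mod 4 = 1, 3083 mod 4 = 3; sign now +1
(3083/145) = (38/145)   [reduce mod 145]
38 = 2^1·19; (2/145) = +1 since 145 mod 8 = 1, so (38/145) = (+1)^1·(19/145); sign now +1
reciprocity: (19/145) = +1·(145/19) since 19 mod 4 = 3, 145 mod 4 = 1; sign now +1
(145/19) = (12/19)   [reduce mod 19]
12 = 2^2·3; (2/19) = -1 since 19 mod 8 = 3, so (12/19) = (-1)^2·(3/19); sign now +1
reciprocity: (3/19) = -1·(19/3) since 3 mod 4 = 3, 19 mod 4 = 3; sign now -1
(19/3) = (1/3)   [reduce mod 3]
(1/3) = 1; final value = sign = -1

-1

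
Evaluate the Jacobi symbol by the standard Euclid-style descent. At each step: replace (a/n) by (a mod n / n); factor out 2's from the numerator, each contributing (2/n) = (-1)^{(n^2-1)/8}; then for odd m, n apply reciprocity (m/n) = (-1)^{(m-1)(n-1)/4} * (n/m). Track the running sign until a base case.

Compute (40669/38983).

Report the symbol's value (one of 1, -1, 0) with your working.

(40669/38983) = (1686/38983)   [reduce mod 38983]
1686 = 2^1·843; (2/38983) = +1 since 38983 mod 8 = 7, so (1686/38983) = (+1)^1·(843/38983); sign now +1
reciprocity: (843/38983) = -1·(38983/843) since 843 mod 4 = 3, 38983 mod 4 = 3; sign now -1
(38983/843) = (205/843)   [reduce mod 843]
reciprocity: (205/843) = +1·(843/205) since 205 mod 4 = 1, 843 mod 4 = 3; sign now -1
(843/205) = (23/205)   [reduce mod 205]
reciprocity: (23/205) = +1·(205/23) since 23 mod 4 = 3, 205 mod 4 = 1; sign now -1
(205/23) = (21/23)   [reduce mod 23]
reciprocity: (21/23) = +1·(23/21) since 21 mod 4 = 1, 23 mod 4 = 3; sign now -1
(23/21) = (2/21)   [reduce mod 21]
2 = 2^1·1; (2/21) = -1 since 21 mod 8 = 5, so (2/21) = (-1)^1·(1/21); sign now +1
(1/21) = 1; final value = sign = +1

1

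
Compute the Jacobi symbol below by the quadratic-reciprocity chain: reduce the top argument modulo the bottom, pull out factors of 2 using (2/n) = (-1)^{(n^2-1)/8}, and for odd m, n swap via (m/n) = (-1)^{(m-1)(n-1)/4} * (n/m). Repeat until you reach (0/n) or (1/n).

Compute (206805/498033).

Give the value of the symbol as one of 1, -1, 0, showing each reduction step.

0

flip (206805/498033) -> (498033/206805): both odd, 206805 mod 4 = 1, 498033 mod 4 = 1, so the flip contributes +1; sign now +1
(498033/206805): 498033 mod 206805 = 84423, so (498033/206805) = (84423/206805)
flip (84423/206805) -> (206805/84423): both odd, 84423 mod 4 = 3, 206805 mod 4 = 1, so the flip contributes +1; sign now +1
(206805/84423): 206805 mod 84423 = 37959, so (206805/84423) = (37959/84423)
flip (37959/84423) -> (84423/37959): both odd, 37959 mod 4 = 3, 84423 mod 4 = 3, so the flip contributes -1; sign now -1
(84423/37959): 84423 mod 37959 = 8505, so (84423/37959) = (8505/37959)
flip (8505/37959) -> (37959/8505): both odd, 8505 mod 4 = 1, 37959 mod 4 = 3, so the flip contributes +1; sign now -1
(37959/8505): 37959 mod 8505 = 3939, so (37959/8505) = (3939/8505)
flip (3939/8505) -> (8505/3939): both odd, 3939 mod 4 = 3, 8505 mod 4 = 1, so the flip contributes +1; sign now -1
(8505/3939): 8505 mod 3939 = 627, so (8505/3939) = (627/3939)
flip (627/3939) -> (3939/627): both odd, 627 mod 4 = 3, 3939 mod 4 = 3, so the flip contributes -1; sign now +1
(3939/627): 3939 mod 627 = 177, so (3939/627) = (177/627)
flip (177/627) -> (627/177): both odd, 177 mod 4 = 1, 627 mod 4 = 3, so the flip contributes +1; sign now +1
(627/177): 627 mod 177 = 96, so (627/177) = (96/177)
factor out 2^5: 96 = 2^5·3; with 177 mod 8 = 1, (2/177) = +1; sign now +1; continue with (3/177)
flip (3/177) -> (177/3): both odd, 3 mod 4 = 3, 177 mod 4 = 1, so the flip contributes +1; sign now +1
(177/3): 177 mod 3 = 0, so (177/3) = (0/3)
reached (0/3); gcd(a, n) > 1, so (0/3) = 0 and the symbol is 0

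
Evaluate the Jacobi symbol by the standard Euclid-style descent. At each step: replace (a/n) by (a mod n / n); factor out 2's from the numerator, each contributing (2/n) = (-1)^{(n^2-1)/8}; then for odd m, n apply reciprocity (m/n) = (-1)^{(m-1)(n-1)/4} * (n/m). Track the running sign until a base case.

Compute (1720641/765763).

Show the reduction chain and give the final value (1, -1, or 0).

1

(1720641/765763): 1720641 mod 765763 = 189115, so (1720641/765763) = (189115/765763)
flip (189115/765763) -> (765763/189115): both odd, 189115 mod 4 = 3, 765763 mod 4 = 3, so the flip contributes -1; sign now -1
(765763/189115): 765763 mod 189115 = 9303, so (765763/189115) = (9303/189115)
flip (9303/189115) -> (189115/9303): both odd, 9303 mod 4 = 3, 189115 mod 4 = 3, so the flip contributes -1; sign now +1
(189115/9303): 189115 mod 9303 = 3055, so (189115/9303) = (3055/9303)
flip (3055/9303) -> (9303/3055): both odd, 3055 mod 4 = 3, 9303 mod 4 = 3, so the flip contributes -1; sign now -1
(9303/3055): 9303 mod 3055 = 138, so (9303/3055) = (138/3055)
factor out 2^1: 138 = 2^1·69; with 3055 mod 8 = 7, (2/3055) = +1; sign now -1; continue with (69/3055)
flip (69/3055) -> (3055/69): both odd, 69 mod 4 = 1, 3055 mod 4 = 3, so the flip contributes +1; sign now -1
(3055/69): 3055 mod 69 = 19, so (3055/69) = (19/69)
flip (19/69) -> (69/19): both odd, 19 mod 4 = 3, 69 mod 4 = 1, so the flip contributes +1; sign now -1
(69/19): 69 mod 19 = 12, so (69/19) = (12/19)
factor out 2^2: 12 = 2^2·3; with 19 mod 8 = 3, (2/19) = -1; sign now -1; continue with (3/19)
flip (3/19) -> (19/3): both odd, 3 mod 4 = 3, 19 mod 4 = 3, so the flip contributes -1; sign now +1
(19/3): 19 mod 3 = 1, so (19/3) = (1/3)
reached (1/3) = 1, so the symbol is +1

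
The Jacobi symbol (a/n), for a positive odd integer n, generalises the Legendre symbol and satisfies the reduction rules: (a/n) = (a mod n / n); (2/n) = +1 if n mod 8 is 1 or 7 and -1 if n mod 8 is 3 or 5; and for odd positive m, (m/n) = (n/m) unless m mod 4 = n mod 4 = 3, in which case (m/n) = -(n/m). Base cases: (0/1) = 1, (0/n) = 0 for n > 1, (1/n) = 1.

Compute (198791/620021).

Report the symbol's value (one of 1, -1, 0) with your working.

flip (198791/620021) -> (620021/198791): both odd, 198791 mod 4 = 3, 620021 mod 4 = 1, so the flip contributes +1; sign now +1
(620021/198791): 620021 mod 198791 = 23648, so (620021/198791) = (23648/198791)
factor out 2^5: 23648 = 2^5·739; with 198791 mod 8 = 7, (2/198791) = +1; sign now +1; continue with (739/198791)
flip (739/198791) -> (198791/739): both odd, 739 mod 4 = 3, 198791 mod 4 = 3, so the flip contributes -1; sign now -1
(198791/739): 198791 mod 739 = 0, so (198791/739) = (0/739)
reached (0/739); gcd(a, n) > 1, so (0/739) = 0 and the symbol is 0

0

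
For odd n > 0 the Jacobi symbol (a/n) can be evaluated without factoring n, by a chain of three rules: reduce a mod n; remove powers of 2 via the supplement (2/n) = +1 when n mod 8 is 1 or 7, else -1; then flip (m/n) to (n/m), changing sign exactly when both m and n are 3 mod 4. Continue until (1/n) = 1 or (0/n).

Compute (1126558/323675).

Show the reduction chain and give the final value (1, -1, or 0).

(1126558/323675): 1126558 mod 323675 = 155533, so (1126558/323675) = (155533/323675)
flip (155533/323675) -> (323675/155533): both odd, 155533 mod 4 = 1, 323675 mod 4 = 3, so the flip contributes +1; sign now +1
(323675/155533): 323675 mod 155533 = 12609, so (323675/155533) = (12609/155533)
flip (12609/155533) -> (155533/12609): both odd, 12609 mod 4 = 1, 155533 mod 4 = 1, so the flip contributes +1; sign now +1
(155533/12609): 155533 mod 12609 = 4225, so (155533/12609) = (4225/12609)
flip (4225/12609) -> (12609/4225): both odd, 4225 mod 4 = 1, 12609 mod 4 = 1, so the flip contributes +1; sign now +1
(12609/4225): 12609 mod 4225 = 4159, so (12609/4225) = (4159/4225)
flip (4159/4225) -> (4225/4159): both odd, 4159 mod 4 = 3, 4225 mod 4 = 1, so the flip contributes +1; sign now +1
(4225/4159): 4225 mod 4159 = 66, so (4225/4159) = (66/4159)
factor out 2^1: 66 = 2^1·33; with 4159 mod 8 = 7, (2/4159) = +1; sign now +1; continue with (33/4159)
flip (33/4159) -> (4159/33): both odd, 33 mod 4 = 1, 4159 mod 4 = 3, so the flip contributes +1; sign now +1
(4159/33): 4159 mod 33 = 1, so (4159/33) = (1/33)
reached (1/33) = 1, so the symbol is +1

1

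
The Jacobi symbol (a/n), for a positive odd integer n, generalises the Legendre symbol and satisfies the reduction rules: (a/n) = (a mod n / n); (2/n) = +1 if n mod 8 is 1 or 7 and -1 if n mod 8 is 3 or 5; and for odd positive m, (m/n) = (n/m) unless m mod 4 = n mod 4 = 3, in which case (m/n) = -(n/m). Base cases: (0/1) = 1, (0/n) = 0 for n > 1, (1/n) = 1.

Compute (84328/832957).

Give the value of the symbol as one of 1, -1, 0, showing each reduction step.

-1

84328 = 2^3·10541; (2/832957) = -1 since 832957 mod 8 = 5, so (84328/832957) = (-1)^3·(10541/832957); sign now -1
reciprocity: (10541/832957) = +1·(832957/10541) since 10541 mod 4 = 1, 832957 mod 4 = 1; sign now -1
(832957/10541) = (218/10541)   [reduce mod 10541]
218 = 2^1·109; (2/10541) = -1 since 10541 mod 8 = 5, so (218/10541) = (-1)^1·(109/10541); sign now +1
reciprocity: (109/10541) = +1·(10541/109) since 109 mod 4 = 1, 10541 mod 4 = 1; sign now +1
(10541/109) = (77/109)   [reduce mod 109]
reciprocity: (77/109) = +1·(109/77) since 77 mod 4 = 1, 109 mod 4 = 1; sign now +1
(109/77) = (32/77)   [reduce mod 77]
32 = 2^5·1; (2/77) = -1 since 77 mod 8 = 5, so (32/77) = (-1)^5·(1/77); sign now -1
(1/77) = 1; final value = sign = -1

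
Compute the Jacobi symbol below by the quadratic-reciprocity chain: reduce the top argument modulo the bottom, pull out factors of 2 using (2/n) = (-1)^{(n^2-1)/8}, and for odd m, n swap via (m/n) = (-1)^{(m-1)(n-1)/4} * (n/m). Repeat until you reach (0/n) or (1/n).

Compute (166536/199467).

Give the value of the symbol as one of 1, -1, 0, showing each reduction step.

factor out 2^3: 166536 = 2^3·20817; with 199467 mod 8 = 3, (2/199467) = -1; sign now -1; continue with (20817/199467)
flip (20817/199467) -> (199467/20817): both odd, 20817 mod 4 = 1, 199467 mod 4 = 3, so the flip contributes +1; sign now -1
(199467/20817): 199467 mod 20817 = 12114, so (199467/20817) = (12114/20817)
factor out 2^1: 12114 = 2^1·6057; with 20817 mod 8 = 1, (2/20817) = +1; sign now -1; continue with (6057/20817)
flip (6057/20817) -> (20817/6057): both odd, 6057 mod 4 = 1, 20817 mod 4 = 1, so the flip contributes +1; sign now -1
(20817/6057): 20817 mod 6057 = 2646, so (20817/6057) = (2646/6057)
factor out 2^1: 2646 = 2^1·1323; with 6057 mod 8 = 1, (2/6057) = +1; sign now -1; continue with (1323/6057)
flip (1323/6057) -> (6057/1323): both odd, 1323 mod 4 = 3, 6057 mod 4 = 1, so the flip contributes +1; sign now -1
(6057/1323): 6057 mod 1323 = 765, so (6057/1323) = (765/1323)
flip (765/1323) -> (1323/765): both odd, 765 mod 4 = 1, 1323 mod 4 = 3, so the flip contributes +1; sign now -1
(1323/765): 1323 mod 765 = 558, so (1323/765) = (558/765)
factor out 2^1: 558 = 2^1·279; with 765 mod 8 = 5, (2/765) = -1; sign now +1; continue with (279/765)
flip (279/765) -> (765/279): both odd, 279 mod 4 = 3, 765 mod 4 = 1, so the flip contributes +1; sign now +1
(765/279): 765 mod 279 = 207, so (765/279) = (207/279)
flip (207/279) -> (279/207): both odd, 207 mod 4 = 3, 279 mod 4 = 3, so the flip contributes -1; sign now -1
(279/207): 279 mod 207 = 72, so (279/207) = (72/207)
factor out 2^3: 72 = 2^3·9; with 207 mod 8 = 7, (2/207) = +1; sign now -1; continue with (9/207)
flip (9/207) -> (207/9): both odd, 9 mod 4 = 1, 207 mod 4 = 3, so the flip contributes +1; sign now -1
(207/9): 207 mod 9 = 0, so (207/9) = (0/9)
reached (0/9); gcd(a, n) > 1, so (0/9) = 0 and the symbol is 0

0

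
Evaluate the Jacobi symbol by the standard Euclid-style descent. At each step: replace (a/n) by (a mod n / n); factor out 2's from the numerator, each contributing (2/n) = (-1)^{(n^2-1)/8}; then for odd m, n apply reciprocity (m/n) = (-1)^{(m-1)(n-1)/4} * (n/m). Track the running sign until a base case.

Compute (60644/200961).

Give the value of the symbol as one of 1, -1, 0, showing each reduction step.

factor out 2^2: 60644 = 2^2·15161; with 200961 mod 8 = 1, (2/200961) = +1; sign now +1; continue with (15161/200961)
flip (15161/200961) -> (200961/15161): both odd, 15161 mod 4 = 1, 200961 mod 4 = 1, so the flip contributes +1; sign now +1
(200961/15161): 200961 mod 15161 = 3868, so (200961/15161) = (3868/15161)
factor out 2^2: 3868 = 2^2·967; with 15161 mod 8 = 1, (2/15161) = +1; sign now +1; continue with (967/15161)
flip (967/15161) -> (15161/967): both odd, 967 mod 4 = 3, 15161 mod 4 = 1, so the flip contributes +1; sign now +1
(15161/967): 15161 mod 967 = 656, so (15161/967) = (656/967)
factor out 2^4: 656 = 2^4·41; with 967 mod 8 = 7, (2/967) = +1; sign now +1; continue with (41/967)
flip (41/967) -> (967/41): both odd, 41 mod 4 = 1, 967 mod 4 = 3, so the flip contributes +1; sign now +1
(967/41): 967 mod 41 = 24, so (967/41) = (24/41)
factor out 2^3: 24 = 2^3·3; with 41 mod 8 = 1, (2/41) = +1; sign now +1; continue with (3/41)
flip (3/41) -> (41/3): both odd, 3 mod 4 = 3, 41 mod 4 = 1, so the flip contributes +1; sign now +1
(41/3): 41 mod 3 = 2, so (41/3) = (2/3)
factor out 2^1: 2 = 2^1·1; with 3 mod 8 = 3, (2/3) = -1; sign now -1; continue with (1/3)
reached (1/3) = 1, so the symbol is -1

-1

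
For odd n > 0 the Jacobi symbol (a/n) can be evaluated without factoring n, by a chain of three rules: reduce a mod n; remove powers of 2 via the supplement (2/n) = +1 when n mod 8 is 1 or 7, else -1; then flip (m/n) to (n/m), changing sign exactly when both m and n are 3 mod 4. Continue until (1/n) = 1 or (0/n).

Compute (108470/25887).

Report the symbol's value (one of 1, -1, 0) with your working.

(108470/25887): 108470 mod 25887 = 4922, so (108470/25887) = (4922/25887)
factor out 2^1: 4922 = 2^1·2461; with 25887 mod 8 = 7, (2/25887) = +1; sign now +1; continue with (2461/25887)
flip (2461/25887) -> (25887/2461): both odd, 2461 mod 4 = 1, 25887 mod 4 = 3, so the flip contributes +1; sign now +1
(25887/2461): 25887 mod 2461 = 1277, so (25887/2461) = (1277/2461)
flip (1277/2461) -> (2461/1277): both odd, 1277 mod 4 = 1, 2461 mod 4 = 1, so the flip contributes +1; sign now +1
(2461/1277): 2461 mod 1277 = 1184, so (2461/1277) = (1184/1277)
factor out 2^5: 1184 = 2^5·37; with 1277 mod 8 = 5, (2/1277) = -1; sign now -1; continue with (37/1277)
flip (37/1277) -> (1277/37): both odd, 37 mod 4 = 1, 1277 mod 4 = 1, so the flip contributes +1; sign now -1
(1277/37): 1277 mod 37 = 19, so (1277/37) = (19/37)
flip (19/37) -> (37/19): both odd, 19 mod 4 = 3, 37 mod 4 = 1, so the flip contributes +1; sign now -1
(37/19): 37 mod 19 = 18, so (37/19) = (18/19)
factor out 2^1: 18 = 2^1·9; with 19 mod 8 = 3, (2/19) = -1; sign now +1; continue with (9/19)
flip (9/19) -> (19/9): both odd, 9 mod 4 = 1, 19 mod 4 = 3, so the flip contributes +1; sign now +1
(19/9): 19 mod 9 = 1, so (19/9) = (1/9)
reached (1/9) = 1, so the symbol is +1

1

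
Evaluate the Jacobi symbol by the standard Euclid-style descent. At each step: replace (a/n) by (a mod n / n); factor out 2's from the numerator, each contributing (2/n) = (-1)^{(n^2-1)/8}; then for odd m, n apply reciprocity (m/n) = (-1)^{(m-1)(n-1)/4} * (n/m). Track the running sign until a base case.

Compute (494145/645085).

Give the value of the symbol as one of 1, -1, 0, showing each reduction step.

0

reciprocity: (494145/645085) = +1·(645085/494145) since 494145 mod 4 = 1, 645085 mod 4 = 1; sign now +1
(645085/494145) = (150940/494145)   [reduce mod 494145]
150940 = 2^2·37735; (2/494145) = +1 since 494145 mod 8 = 1, so (150940/494145) = (+1)^2·(37735/494145); sign now +1
reciprocity: (37735/494145) = +1·(494145/37735) since 37735 mod 4 = 3, 494145 mod 4 = 1; sign now +1
(494145/37735) = (3590/37735)   [reduce mod 37735]
3590 = 2^1·1795; (2/37735) = +1 since 37735 mod 8 = 7, so (3590/37735) = (+1)^1·(1795/37735); sign now +1
reciprocity: (1795/37735) = -1·(37735/1795) since 1795 mod 4 = 3, 37735 mod 4 = 3; sign now -1
(37735/1795) = (40/1795)   [reduce mod 1795]
40 = 2^3·5; (2/1795) = -1 since 1795 mod 8 = 3, so (40/1795) = (-1)^3·(5/1795); sign now +1
reciprocity: (5/1795) = +1·(1795/5) since 5 mod 4 = 1, 1795 mod 4 = 3; sign now +1
(1795/5) = (0/5)   [reduce mod 5]
(0/5) = 0   [gcd(a, n) > 1]; final value = 0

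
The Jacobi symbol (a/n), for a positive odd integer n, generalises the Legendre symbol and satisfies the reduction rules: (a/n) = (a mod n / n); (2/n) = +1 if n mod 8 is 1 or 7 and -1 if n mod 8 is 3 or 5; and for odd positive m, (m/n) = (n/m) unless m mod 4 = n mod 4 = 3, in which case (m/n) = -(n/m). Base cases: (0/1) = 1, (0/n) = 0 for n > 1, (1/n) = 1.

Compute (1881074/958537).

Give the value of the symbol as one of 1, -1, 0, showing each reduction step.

-1

(1881074/958537): 1881074 mod 958537 = 922537, so (1881074/958537) = (922537/958537)
flip (922537/958537) -> (958537/922537): both odd, 922537 mod 4 = 1, 958537 mod 4 = 1, so the flip contributes +1; sign now +1
(958537/922537): 958537 mod 922537 = 36000, so (958537/922537) = (36000/922537)
factor out 2^5: 36000 = 2^5·1125; with 922537 mod 8 = 1, (2/922537) = +1; sign now +1; continue with (1125/922537)
flip (1125/922537) -> (922537/1125): both odd, 1125 mod 4 = 1, 922537 mod 4 = 1, so the flip contributes +1; sign now +1
(922537/1125): 922537 mod 1125 = 37, so (922537/1125) = (37/1125)
flip (37/1125) -> (1125/37): both odd, 37 mod 4 = 1, 1125 mod 4 = 1, so the flip contributes +1; sign now +1
(1125/37): 1125 mod 37 = 15, so (1125/37) = (15/37)
flip (15/37) -> (37/15): both odd, 15 mod 4 = 3, 37 mod 4 = 1, so the flip contributes +1; sign now +1
(37/15): 37 mod 15 = 7, so (37/15) = (7/15)
flip (7/15) -> (15/7): both odd, 7 mod 4 = 3, 15 mod 4 = 3, so the flip contributes -1; sign now -1
(15/7): 15 mod 7 = 1, so (15/7) = (1/7)
reached (1/7) = 1, so the symbol is -1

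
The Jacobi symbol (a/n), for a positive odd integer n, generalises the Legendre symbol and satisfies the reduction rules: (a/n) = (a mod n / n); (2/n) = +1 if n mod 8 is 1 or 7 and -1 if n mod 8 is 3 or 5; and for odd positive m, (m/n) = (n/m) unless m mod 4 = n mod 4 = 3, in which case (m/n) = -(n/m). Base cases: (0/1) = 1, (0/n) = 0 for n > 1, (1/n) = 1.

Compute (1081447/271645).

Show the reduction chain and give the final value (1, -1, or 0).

(1081447/271645) = (266512/271645)   [reduce mod 271645]
266512 = 2^4·16657; (2/271645) = -1 since 271645 mod 8 = 5, so (266512/271645) = (-1)^4·(16657/271645); sign now +1
reciprocity: (16657/271645) = +1·(271645/16657) since 16657 mod 4 = 1, 271645 mod 4 = 1; sign now +1
(271645/16657) = (5133/16657)   [reduce mod 16657]
reciprocity: (5133/16657) = +1·(16657/5133) since 5133 mod 4 = 1, 16657 mod 4 = 1; sign now +1
(16657/5133) = (1258/5133)   [reduce mod 5133]
1258 = 2^1·629; (2/5133) = -1 since 5133 mod 8 = 5, so (1258/5133) = (-1)^1·(629/5133); sign now -1
reciprocity: (629/5133) = +1·(5133/629) since 629 mod 4 = 1, 5133 mod 4 = 1; sign now -1
(5133/629) = (101/629)   [reduce mod 629]
reciprocity: (101/629) = +1·(629/101) since 101 mod 4 = 1, 629 mod 4 = 1; sign now -1
(629/101) = (23/101)   [reduce mod 101]
reciprocity: (23/101) = +1·(101/23) since 23 mod 4 = 3, 101 mod 4 = 1; sign now -1
(101/23) = (9/23)   [reduce mod 23]
reciprocity: (9/23) = +1·(23/9) since 9 mod 4 = 1, 23 mod 4 = 3; sign now -1
(23/9) = (5/9)   [reduce mod 9]
reciprocity: (5/9) = +1·(9/5) since 5 mod 4 = 1, 9 mod 4 = 1; sign now -1
(9/5) = (4/5)   [reduce mod 5]
4 = 2^2·1; (2/5) = -1 since 5 mod 8 = 5, so (4/5) = (-1)^2·(1/5); sign now -1
(1/5) = 1; final value = sign = -1

-1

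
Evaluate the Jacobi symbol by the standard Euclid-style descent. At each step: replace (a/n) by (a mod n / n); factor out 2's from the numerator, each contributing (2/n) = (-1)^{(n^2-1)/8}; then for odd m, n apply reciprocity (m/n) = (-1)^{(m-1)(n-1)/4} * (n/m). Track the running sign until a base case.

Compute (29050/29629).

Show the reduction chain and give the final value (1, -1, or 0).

29050 = 2^1·14525; (2/29629) = -1 since 29629 mod 8 = 5, so (29050/29629) = (-1)^1·(14525/29629); sign now -1
reciprocity: (14525/29629) = +1·(29629/14525) since 14525 mod 4 = 1, 29629 mod 4 = 1; sign now -1
(29629/14525) = (579/14525)   [reduce mod 14525]
reciprocity: (579/14525) = +1·(14525/579) since 579 mod 4 = 3, 14525 mod 4 = 1; sign now -1
(14525/579) = (50/579)   [reduce mod 579]
50 = 2^1·25; (2/579) = -1 since 579 mod 8 = 3, so (50/579) = (-1)^1·(25/579); sign now +1
reciprocity: (25/579) = +1·(579/25) since 25 mod 4 = 1, 579 mod 4 = 3; sign now +1
(579/25) = (4/25)   [reduce mod 25]
4 = 2^2·1; (2/25) = +1 since 25 mod 8 = 1, so (4/25) = (+1)^2·(1/25); sign now +1
(1/25) = 1; final value = sign = +1

1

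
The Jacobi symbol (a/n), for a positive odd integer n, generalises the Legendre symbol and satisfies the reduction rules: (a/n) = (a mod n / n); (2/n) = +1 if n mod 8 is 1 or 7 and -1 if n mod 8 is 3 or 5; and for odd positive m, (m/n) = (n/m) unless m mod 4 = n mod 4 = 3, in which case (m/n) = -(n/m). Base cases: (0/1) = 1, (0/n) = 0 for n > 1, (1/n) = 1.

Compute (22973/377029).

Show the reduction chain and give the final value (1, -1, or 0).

-1

reciprocity: (22973/377029) = +1·(377029/22973) since 22973 mod 4 = 1, 377029 mod 4 = 1; sign now +1
(377029/22973) = (9461/22973)   [reduce mod 22973]
reciprocity: (9461/22973) = +1·(22973/9461) since 9461 mod 4 = 1, 22973 mod 4 = 1; sign now +1
(22973/9461) = (4051/9461)   [reduce mod 9461]
reciprocity: (4051/9461) = +1·(9461/4051) since 4051 mod 4 = 3, 9461 mod 4 = 1; sign now +1
(9461/4051) = (1359/4051)   [reduce mod 4051]
reciprocity: (1359/4051) = -1·(4051/1359) since 1359 mod 4 = 3, 4051 mod 4 = 3; sign now -1
(4051/1359) = (1333/1359)   [reduce mod 1359]
reciprocity: (1333/1359) = +1·(1359/1333) since 1333 mod 4 = 1, 1359 mod 4 = 3; sign now -1
(1359/1333) = (26/1333)   [reduce mod 1333]
26 = 2^1·13; (2/1333) = -1 since 1333 mod 8 = 5, so (26/1333) = (-1)^1·(13/1333); sign now +1
reciprocity: (13/1333) = +1·(1333/13) since 13 mod 4 = 1, 1333 mod 4 = 1; sign now +1
(1333/13) = (7/13)   [reduce mod 13]
reciprocity: (7/13) = +1·(13/7) since 7 mod 4 = 3, 13 mod 4 = 1; sign now +1
(13/7) = (6/7)   [reduce mod 7]
6 = 2^1·3; (2/7) = +1 since 7 mod 8 = 7, so (6/7) = (+1)^1·(3/7); sign now +1
reciprocity: (3/7) = -1·(7/3) since 3 mod 4 = 3, 7 mod 4 = 3; sign now -1
(7/3) = (1/3)   [reduce mod 3]
(1/3) = 1; final value = sign = -1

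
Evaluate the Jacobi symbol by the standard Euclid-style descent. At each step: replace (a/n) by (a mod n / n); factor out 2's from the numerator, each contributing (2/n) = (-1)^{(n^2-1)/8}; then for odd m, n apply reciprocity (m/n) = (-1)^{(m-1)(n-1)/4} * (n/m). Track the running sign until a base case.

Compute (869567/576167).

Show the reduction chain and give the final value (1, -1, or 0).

(869567/576167) = (293400/576167)   [reduce mod 576167]
293400 = 2^3·36675; (2/576167) = +1 since 576167 mod 8 = 7, so (293400/576167) = (+1)^3·(36675/576167); sign now +1
reciprocity: (36675/576167) = -1·(576167/36675) since 36675 mod 4 = 3, 576167 mod 4 = 3; sign now -1
(576167/36675) = (26042/36675)   [reduce mod 36675]
26042 = 2^1·13021; (2/36675) = -1 since 36675 mod 8 = 3, so (26042/36675) = (-1)^1·(13021/36675); sign now +1
reciprocity: (13021/36675) = +1·(36675/13021) since 13021 mod 4 = 1, 36675 mod 4 = 3; sign now +1
(36675/13021) = (10633/13021)   [reduce mod 13021]
reciprocity: (10633/13021) = +1·(13021/10633) since 10633 mod 4 = 1, 13021 mod 4 = 1; sign now +1
(13021/10633) = (2388/10633)   [reduce mod 10633]
2388 = 2^2·597; (2/10633) = +1 since 10633 mod 8 = 1, so (2388/10633) = (+1)^2·(597/10633); sign now +1
reciprocity: (597/10633) = +1·(10633/597) since 597 mod 4 = 1, 10633 mod 4 = 1; sign now +1
(10633/597) = (484/597)   [reduce mod 597]
484 = 2^2·121; (2/597) = -1 since 597 mod 8 = 5, so (484/597) = (-1)^2·(121/597); sign now +1
reciprocity: (121/597) = +1·(597/121) since 121 mod 4 = 1, 597 mod 4 = 1; sign now +1
(597/121) = (113/121)   [reduce mod 121]
reciprocity: (113/121) = +1·(121/113) since 113 mod 4 = 1, 121 mod 4 = 1; sign now +1
(121/113) = (8/113)   [reduce mod 113]
8 = 2^3·1; (2/113) = +1 since 113 mod 8 = 1, so (8/113) = (+1)^3·(1/113); sign now +1
(1/113) = 1; final value = sign = +1

1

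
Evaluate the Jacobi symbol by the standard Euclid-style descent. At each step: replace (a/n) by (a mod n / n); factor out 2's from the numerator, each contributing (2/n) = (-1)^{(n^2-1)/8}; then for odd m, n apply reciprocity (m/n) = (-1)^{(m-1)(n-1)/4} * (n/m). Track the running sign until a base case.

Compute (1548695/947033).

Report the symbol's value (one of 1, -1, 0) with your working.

-1

(1548695/947033) = (601662/947033)   [reduce mod 947033]
601662 = 2^1·300831; (2/947033) = +1 since 947033 mod 8 = 1, so (601662/947033) = (+1)^1·(300831/947033); sign now +1
reciprocity: (300831/947033) = +1·(947033/300831) since 300831 mod 4 = 3, 947033 mod 4 = 1; sign now +1
(947033/300831) = (44540/300831)   [reduce mod 300831]
44540 = 2^2·11135; (2/300831) = +1 since 300831 mod 8 = 7, so (44540/300831) = (+1)^2·(11135/300831); sign now +1
reciprocity: (11135/300831) = -1·(300831/11135) since 11135 mod 4 = 3, 300831 mod 4 = 3; sign now -1
(300831/11135) = (186/11135)   [reduce mod 11135]
186 = 2^1·93; (2/11135) = +1 since 11135 mod 8 = 7, so (186/11135) = (+1)^1·(93/11135); sign now -1
reciprocity: (93/11135) = +1·(11135/93) since 93 mod 4 = 1, 11135 mod 4 = 3; sign now -1
(11135/93) = (68/93)   [reduce mod 93]
68 = 2^2·17; (2/93) = -1 since 93 mod 8 = 5, so (68/93) = (-1)^2·(17/93); sign now -1
reciprocity: (17/93) = +1·(93/17) since 17 mod 4 = 1, 93 mod 4 = 1; sign now -1
(93/17) = (8/17)   [reduce mod 17]
8 = 2^3·1; (2/17) = +1 since 17 mod 8 = 1, so (8/17) = (+1)^3·(1/17); sign now -1
(1/17) = 1; final value = sign = -1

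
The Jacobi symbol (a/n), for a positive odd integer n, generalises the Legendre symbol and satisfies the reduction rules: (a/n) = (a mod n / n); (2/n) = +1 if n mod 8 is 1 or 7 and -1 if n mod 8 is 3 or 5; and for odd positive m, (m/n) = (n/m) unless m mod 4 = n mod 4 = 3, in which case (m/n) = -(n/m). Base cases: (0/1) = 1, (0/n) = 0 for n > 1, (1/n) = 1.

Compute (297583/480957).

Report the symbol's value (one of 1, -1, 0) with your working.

-1

flip (297583/480957) -> (480957/297583): both odd, 297583 mod 4 = 3, 480957 mod 4 = 1, so the flip contributes +1; sign now +1
(480957/297583): 480957 mod 297583 = 183374, so (480957/297583) = (183374/297583)
factor out 2^1: 183374 = 2^1·91687; with 297583 mod 8 = 7, (2/297583) = +1; sign now +1; continue with (91687/297583)
flip (91687/297583) -> (297583/91687): both odd, 91687 mod 4 = 3, 297583 mod 4 = 3, so the flip contributes -1; sign now -1
(297583/91687): 297583 mod 91687 = 22522, so (297583/91687) = (22522/91687)
factor out 2^1: 22522 = 2^1·11261; with 91687 mod 8 = 7, (2/91687) = +1; sign now -1; continue with (11261/91687)
flip (11261/91687) -> (91687/11261): both odd, 11261 mod 4 = 1, 91687 mod 4 = 3, so the flip contributes +1; sign now -1
(91687/11261): 91687 mod 11261 = 1599, so (91687/11261) = (1599/11261)
flip (1599/11261) -> (11261/1599): both odd, 1599 mod 4 = 3, 11261 mod 4 = 1, so the flip contributes +1; sign now -1
(11261/1599): 11261 mod 1599 = 68, so (11261/1599) = (68/1599)
factor out 2^2: 68 = 2^2·17; with 1599 mod 8 = 7, (2/1599) = +1; sign now -1; continue with (17/1599)
flip (17/1599) -> (1599/17): both odd, 17 mod 4 = 1, 1599 mod 4 = 3, so the flip contributes +1; sign now -1
(1599/17): 1599 mod 17 = 1, so (1599/17) = (1/17)
reached (1/17) = 1, so the symbol is -1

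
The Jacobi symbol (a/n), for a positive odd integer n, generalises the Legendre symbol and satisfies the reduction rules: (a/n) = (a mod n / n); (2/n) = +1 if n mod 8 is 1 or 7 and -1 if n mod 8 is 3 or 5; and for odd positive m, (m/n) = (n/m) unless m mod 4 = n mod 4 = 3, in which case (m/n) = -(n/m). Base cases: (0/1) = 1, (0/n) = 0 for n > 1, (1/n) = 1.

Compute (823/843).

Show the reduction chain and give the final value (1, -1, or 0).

reciprocity: (823/843) = -1·(843/823) since 823 mod 4 = 3, 843 mod 4 = 3; sign now -1
(843/823) = (20/823)   [reduce mod 823]
20 = 2^2·5; (2/823) = +1 since 823 mod 8 = 7, so (20/823) = (+1)^2·(5/823); sign now -1
reciprocity: (5/823) = +1·(823/5) since 5 mod 4 = 1, 823 mod 4 = 3; sign now -1
(823/5) = (3/5)   [reduce mod 5]
reciprocity: (3/5) = +1·(5/3) since 3 mod 4 = 3, 5 mod 4 = 1; sign now -1
(5/3) = (2/3)   [reduce mod 3]
2 = 2^1·1; (2/3) = -1 since 3 mod 8 = 3, so (2/3) = (-1)^1·(1/3); sign now +1
(1/3) = 1; final value = sign = +1

1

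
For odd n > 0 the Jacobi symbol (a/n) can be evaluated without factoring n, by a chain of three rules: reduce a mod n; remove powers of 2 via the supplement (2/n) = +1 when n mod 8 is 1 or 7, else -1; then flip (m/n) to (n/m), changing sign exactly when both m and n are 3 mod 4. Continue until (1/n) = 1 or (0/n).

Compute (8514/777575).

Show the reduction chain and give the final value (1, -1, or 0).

factor out 2^1: 8514 = 2^1·4257; with 777575 mod 8 = 7, (2/777575) = +1; sign now +1; continue with (4257/777575)
flip (4257/777575) -> (777575/4257): both odd, 4257 mod 4 = 1, 777575 mod 4 = 3, so the flip contributes +1; sign now +1
(777575/4257): 777575 mod 4257 = 2801, so (777575/4257) = (2801/4257)
flip (2801/4257) -> (4257/2801): both odd, 2801 mod 4 = 1, 4257 mod 4 = 1, so the flip contributes +1; sign now +1
(4257/2801): 4257 mod 2801 = 1456, so (4257/2801) = (1456/2801)
factor out 2^4: 1456 = 2^4·91; with 2801 mod 8 = 1, (2/2801) = +1; sign now +1; continue with (91/2801)
flip (91/2801) -> (2801/91): both odd, 91 mod 4 = 3, 2801 mod 4 = 1, so the flip contributes +1; sign now +1
(2801/91): 2801 mod 91 = 71, so (2801/91) = (71/91)
flip (71/91) -> (91/71): both odd, 71 mod 4 = 3, 91 mod 4 = 3, so the flip contributes -1; sign now -1
(91/71): 91 mod 71 = 20, so (91/71) = (20/71)
factor out 2^2: 20 = 2^2·5; with 71 mod 8 = 7, (2/71) = +1; sign now -1; continue with (5/71)
flip (5/71) -> (71/5): both odd, 5 mod 4 = 1, 71 mod 4 = 3, so the flip contributes +1; sign now -1
(71/5): 71 mod 5 = 1, so (71/5) = (1/5)
reached (1/5) = 1, so the symbol is -1

-1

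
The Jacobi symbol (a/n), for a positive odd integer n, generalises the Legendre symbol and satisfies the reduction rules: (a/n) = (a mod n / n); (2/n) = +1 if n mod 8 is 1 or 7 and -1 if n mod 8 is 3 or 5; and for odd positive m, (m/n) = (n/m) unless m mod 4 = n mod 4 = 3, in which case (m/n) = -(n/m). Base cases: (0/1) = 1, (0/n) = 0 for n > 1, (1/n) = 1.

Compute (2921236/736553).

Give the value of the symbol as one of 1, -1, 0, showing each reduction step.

1

(2921236/736553): 2921236 mod 736553 = 711577, so (2921236/736553) = (711577/736553)
flip (711577/736553) -> (736553/711577): both odd, 711577 mod 4 = 1, 736553 mod 4 = 1, so the flip contributes +1; sign now +1
(736553/711577): 736553 mod 711577 = 24976, so (736553/711577) = (24976/711577)
factor out 2^4: 24976 = 2^4·1561; with 711577 mod 8 = 1, (2/711577) = +1; sign now +1; continue with (1561/711577)
flip (1561/711577) -> (711577/1561): both odd, 1561 mod 4 = 1, 711577 mod 4 = 1, so the flip contributes +1; sign now +1
(711577/1561): 711577 mod 1561 = 1322, so (711577/1561) = (1322/1561)
factor out 2^1: 1322 = 2^1·661; with 1561 mod 8 = 1, (2/1561) = +1; sign now +1; continue with (661/1561)
flip (661/1561) -> (1561/661): both odd, 661 mod 4 = 1, 1561 mod 4 = 1, so the flip contributes +1; sign now +1
(1561/661): 1561 mod 661 = 239, so (1561/661) = (239/661)
flip (239/661) -> (661/239): both odd, 239 mod 4 = 3, 661 mod 4 = 1, so the flip contributes +1; sign now +1
(661/239): 661 mod 239 = 183, so (661/239) = (183/239)
flip (183/239) -> (239/183): both odd, 183 mod 4 = 3, 239 mod 4 = 3, so the flip contributes -1; sign now -1
(239/183): 239 mod 183 = 56, so (239/183) = (56/183)
factor out 2^3: 56 = 2^3·7; with 183 mod 8 = 7, (2/183) = +1; sign now -1; continue with (7/183)
flip (7/183) -> (183/7): both odd, 7 mod 4 = 3, 183 mod 4 = 3, so the flip contributes -1; sign now +1
(183/7): 183 mod 7 = 1, so (183/7) = (1/7)
reached (1/7) = 1, so the symbol is +1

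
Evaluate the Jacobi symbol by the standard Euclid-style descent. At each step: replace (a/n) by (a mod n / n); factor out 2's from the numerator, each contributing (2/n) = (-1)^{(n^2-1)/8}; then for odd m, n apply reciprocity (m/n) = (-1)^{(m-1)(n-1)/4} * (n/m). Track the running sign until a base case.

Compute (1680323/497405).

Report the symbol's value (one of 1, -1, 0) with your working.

(1680323/497405): 1680323 mod 497405 = 188108, so (1680323/497405) = (188108/497405)
factor out 2^2: 188108 = 2^2·47027; with 497405 mod 8 = 5, (2/497405) = -1; sign now +1; continue with (47027/497405)
flip (47027/497405) -> (497405/47027): both odd, 47027 mod 4 = 3, 497405 mod 4 = 1, so the flip contributes +1; sign now +1
(497405/47027): 497405 mod 47027 = 27135, so (497405/47027) = (27135/47027)
flip (27135/47027) -> (47027/27135): both odd, 27135 mod 4 = 3, 47027 mod 4 = 3, so the flip contributes -1; sign now -1
(47027/27135): 47027 mod 27135 = 19892, so (47027/27135) = (19892/27135)
factor out 2^2: 19892 = 2^2·4973; with 27135 mod 8 = 7, (2/27135) = +1; sign now -1; continue with (4973/27135)
flip (4973/27135) -> (27135/4973): both odd, 4973 mod 4 = 1, 27135 mod 4 = 3, so the flip contributes +1; sign now -1
(27135/4973): 27135 mod 4973 = 2270, so (27135/4973) = (2270/4973)
factor out 2^1: 2270 = 2^1·1135; with 4973 mod 8 = 5, (2/4973) = -1; sign now +1; continue with (1135/4973)
flip (1135/4973) -> (4973/1135): both odd, 1135 mod 4 = 3, 4973 mod 4 = 1, so the flip contributes +1; sign now +1
(4973/1135): 4973 mod 1135 = 433, so (4973/1135) = (433/1135)
flip (433/1135) -> (1135/433): both odd, 433 mod 4 = 1, 1135 mod 4 = 3, so the flip contributes +1; sign now +1
(1135/433): 1135 mod 433 = 269, so (1135/433) = (269/433)
flip (269/433) -> (433/269): both odd, 269 mod 4 = 1, 433 mod 4 = 1, so the flip contributes +1; sign now +1
(433/269): 433 mod 269 = 164, so (433/269) = (164/269)
factor out 2^2: 164 = 2^2·41; with 269 mod 8 = 5, (2/269) = -1; sign now +1; continue with (41/269)
flip (41/269) -> (269/41): both odd, 41 mod 4 = 1, 269 mod 4 = 1, so the flip contributes +1; sign now +1
(269/41): 269 mod 41 = 23, so (269/41) = (23/41)
flip (23/41) -> (41/23): both odd, 23 mod 4 = 3, 41 mod 4 = 1, so the flip contributes +1; sign now +1
(41/23): 41 mod 23 = 18, so (41/23) = (18/23)
factor out 2^1: 18 = 2^1·9; with 23 mod 8 = 7, (2/23) = +1; sign now +1; continue with (9/23)
flip (9/23) -> (23/9): both odd, 9 mod 4 = 1, 23 mod 4 = 3, so the flip contributes +1; sign now +1
(23/9): 23 mod 9 = 5, so (23/9) = (5/9)
flip (5/9) -> (9/5): both odd, 5 mod 4 = 1, 9 mod 4 = 1, so the flip contributes +1; sign now +1
(9/5): 9 mod 5 = 4, so (9/5) = (4/5)
factor out 2^2: 4 = 2^2·1; with 5 mod 8 = 5, (2/5) = -1; sign now +1; continue with (1/5)
reached (1/5) = 1, so the symbol is +1

1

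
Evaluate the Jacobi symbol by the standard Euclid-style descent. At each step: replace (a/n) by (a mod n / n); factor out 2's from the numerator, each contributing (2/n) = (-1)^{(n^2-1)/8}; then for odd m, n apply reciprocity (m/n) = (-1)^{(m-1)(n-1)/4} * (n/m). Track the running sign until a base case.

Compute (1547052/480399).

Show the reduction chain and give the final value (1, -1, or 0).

0

(1547052/480399): 1547052 mod 480399 = 105855, so (1547052/480399) = (105855/480399)
flip (105855/480399) -> (480399/105855): both odd, 105855 mod 4 = 3, 480399 mod 4 = 3, so the flip contributes -1; sign now -1
(480399/105855): 480399 mod 105855 = 56979, so (480399/105855) = (56979/105855)
flip (56979/105855) -> (105855/56979): both odd, 56979 mod 4 = 3, 105855 mod 4 = 3, so the flip contributes -1; sign now +1
(105855/56979): 105855 mod 56979 = 48876, so (105855/56979) = (48876/56979)
factor out 2^2: 48876 = 2^2·12219; with 56979 mod 8 = 3, (2/56979) = -1; sign now +1; continue with (12219/56979)
flip (12219/56979) -> (56979/12219): both odd, 12219 mod 4 = 3, 56979 mod 4 = 3, so the flip contributes -1; sign now -1
(56979/12219): 56979 mod 12219 = 8103, so (56979/12219) = (8103/12219)
flip (8103/12219) -> (12219/8103): both odd, 8103 mod 4 = 3, 12219 mod 4 = 3, so the flip contributes -1; sign now +1
(12219/8103): 12219 mod 8103 = 4116, so (12219/8103) = (4116/8103)
factor out 2^2: 4116 = 2^2·1029; with 8103 mod 8 = 7, (2/8103) = +1; sign now +1; continue with (1029/8103)
flip (1029/8103) -> (8103/1029): both odd, 1029 mod 4 = 1, 8103 mod 4 = 3, so the flip contributes +1; sign now +1
(8103/1029): 8103 mod 1029 = 900, so (8103/1029) = (900/1029)
factor out 2^2: 900 = 2^2·225; with 1029 mod 8 = 5, (2/1029) = -1; sign now +1; continue with (225/1029)
flip (225/1029) -> (1029/225): both odd, 225 mod 4 = 1, 1029 mod 4 = 1, so the flip contributes +1; sign now +1
(1029/225): 1029 mod 225 = 129, so (1029/225) = (129/225)
flip (129/225) -> (225/129): both odd, 129 mod 4 = 1, 225 mod 4 = 1, so the flip contributes +1; sign now +1
(225/129): 225 mod 129 = 96, so (225/129) = (96/129)
factor out 2^5: 96 = 2^5·3; with 129 mod 8 = 1, (2/129) = +1; sign now +1; continue with (3/129)
flip (3/129) -> (129/3): both odd, 3 mod 4 = 3, 129 mod 4 = 1, so the flip contributes +1; sign now +1
(129/3): 129 mod 3 = 0, so (129/3) = (0/3)
reached (0/3); gcd(a, n) > 1, so (0/3) = 0 and the symbol is 0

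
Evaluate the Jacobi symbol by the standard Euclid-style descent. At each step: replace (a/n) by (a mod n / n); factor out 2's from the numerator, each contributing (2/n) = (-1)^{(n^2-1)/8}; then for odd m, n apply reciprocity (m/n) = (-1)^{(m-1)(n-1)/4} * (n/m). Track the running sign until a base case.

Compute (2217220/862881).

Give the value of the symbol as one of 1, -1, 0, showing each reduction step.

(2217220/862881): 2217220 mod 862881 = 491458, so (2217220/862881) = (491458/862881)
factor out 2^1: 491458 = 2^1·245729; with 862881 mod 8 = 1, (2/862881) = +1; sign now +1; continue with (245729/862881)
flip (245729/862881) -> (862881/245729): both odd, 245729 mod 4 = 1, 862881 mod 4 = 1, so the flip contributes +1; sign now +1
(862881/245729): 862881 mod 245729 = 125694, so (862881/245729) = (125694/245729)
factor out 2^1: 125694 = 2^1·62847; with 245729 mod 8 = 1, (2/245729) = +1; sign now +1; continue with (62847/245729)
flip (62847/245729) -> (245729/62847): both odd, 62847 mod 4 = 3, 245729 mod 4 = 1, so the flip contributes +1; sign now +1
(245729/62847): 245729 mod 62847 = 57188, so (245729/62847) = (57188/62847)
factor out 2^2: 57188 = 2^2·14297; with 62847 mod 8 = 7, (2/62847) = +1; sign now +1; continue with (14297/62847)
flip (14297/62847) -> (62847/14297): both odd, 14297 mod 4 = 1, 62847 mod 4 = 3, so the flip contributes +1; sign now +1
(62847/14297): 62847 mod 14297 = 5659, so (62847/14297) = (5659/14297)
flip (5659/14297) -> (14297/5659): both odd, 5659 mod 4 = 3, 14297 mod 4 = 1, so the flip contributes +1; sign now +1
(14297/5659): 14297 mod 5659 = 2979, so (14297/5659) = (2979/5659)
flip (2979/5659) -> (5659/2979): both odd, 2979 mod 4 = 3, 5659 mod 4 = 3, so the flip contributes -1; sign now -1
(5659/2979): 5659 mod 2979 = 2680, so (5659/2979) = (2680/2979)
factor out 2^3: 2680 = 2^3·335; with 2979 mod 8 = 3, (2/2979) = -1; sign now +1; continue with (335/2979)
flip (335/2979) -> (2979/335): both odd, 335 mod 4 = 3, 2979 mod 4 = 3, so the flip contributes -1; sign now -1
(2979/335): 2979 mod 335 = 299, so (2979/335) = (299/335)
flip (299/335) -> (335/299): both odd, 299 mod 4 = 3, 335 mod 4 = 3, so the flip contributes -1; sign now +1
(335/299): 335 mod 299 = 36, so (335/299) = (36/299)
factor out 2^2: 36 = 2^2·9; with 299 mod 8 = 3, (2/299) = -1; sign now +1; continue with (9/299)
flip (9/299) -> (299/9): both odd, 9 mod 4 = 1, 299 mod 4 = 3, so the flip contributes +1; sign now +1
(299/9): 299 mod 9 = 2, so (299/9) = (2/9)
factor out 2^1: 2 = 2^1·1; with 9 mod 8 = 1, (2/9) = +1; sign now +1; continue with (1/9)
reached (1/9) = 1, so the symbol is +1

1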